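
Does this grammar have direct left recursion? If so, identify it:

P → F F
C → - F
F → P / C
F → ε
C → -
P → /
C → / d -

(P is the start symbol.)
No direct left recursion

P → F F: starts with F
C → - F: starts with '-'
F → P / C: starts with P
F → ε: starts with ε
C → -: starts with '-'
P → /: starts with '/'
C → / d -: starts with '/'

No direct left recursion found.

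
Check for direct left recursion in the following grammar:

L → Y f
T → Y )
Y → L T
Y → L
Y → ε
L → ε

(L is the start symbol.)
No direct left recursion

L → Y f: starts with Y
T → Y ): starts with Y
Y → L T: starts with L
Y → L: starts with L
Y → ε: starts with ε
L → ε: starts with ε

No direct left recursion found.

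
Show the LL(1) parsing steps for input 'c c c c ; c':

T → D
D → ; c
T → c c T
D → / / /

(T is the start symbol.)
LL(1) parsing maintains a stack (initially the start symbol over $) and the input. At each step: if the stack top is a terminal, match it against the current input token; if it is a non-terminal N, replace it with the RHS of M[N, lookahead] (the unique production whose predict set contains the lookahead).

Stack is shown with the top on the left.

Stack    Input          Action
------------------------------
T $      c c c c ; c $  output T → c c T
c c T $  c c c c ; c $  match 'c'
c T $    c c c ; c $    match 'c'
T $      c c ; c $      output T → c c T
c c T $  c c ; c $      match 'c'
c T $    c ; c $        match 'c'
T $      ; c $          output T → D
D $      ; c $          output D → ; c
; c $    ; c $          match ';'
c $      c $            match 'c'
$        $              accept

The string is accepted.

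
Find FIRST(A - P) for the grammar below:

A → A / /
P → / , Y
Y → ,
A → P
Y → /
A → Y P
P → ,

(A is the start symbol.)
FIRST sets of the non-terminals involved (from the grammar, by fixed-point iteration):
  FIRST(A) = { ',', '/' }

To compute FIRST(A - P), process the symbols left to right:
Symbol A is a non-terminal. Add FIRST(A) \ {ε} = { ',', '/' }
A is not nullable (ε ∉ FIRST(A)), so stop here.
FIRST(A - P) = { ',', '/' }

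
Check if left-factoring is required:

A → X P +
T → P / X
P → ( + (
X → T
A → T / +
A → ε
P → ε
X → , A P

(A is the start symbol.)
Left-factoring is needed when two productions for the same non-terminal
share a common prefix on the right-hand side.

Productions for A:
  A → X P +
  A → T / +
  A → ε
Productions for P:
  P → ( + (
  P → ε
Productions for X:
  X → T
  X → , A P

No common prefixes found.

Answer: No, left-factoring is not needed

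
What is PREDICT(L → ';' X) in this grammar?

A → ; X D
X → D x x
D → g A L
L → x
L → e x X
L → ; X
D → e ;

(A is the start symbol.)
{ ';' }

PREDICT(L → ';' X) = (FIRST(RHS) \ {ε}) ∪ (FOLLOW(L) if ε ∈ FIRST(RHS), i.e. RHS ⇒* ε)
FIRST(';' X) = { ';' }
ε ∉ FIRST(';' X), so FOLLOW(L) is not added.
PREDICT(L → ';' X) = { ';' }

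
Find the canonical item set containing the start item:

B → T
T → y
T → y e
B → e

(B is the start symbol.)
First, augment the grammar with B' → B
I₀ = CLOSURE({ [B' → . B] }):
  [B' → . B] has the dot before B: add [B → . T], [B → . e]
  [B → . T] has the dot before T: add [T → . y], [T → . y e]
No further items can be added.

I₀ = { [B → . T], [B → . e], [B' → . B], [T → . y e], [T → . y] }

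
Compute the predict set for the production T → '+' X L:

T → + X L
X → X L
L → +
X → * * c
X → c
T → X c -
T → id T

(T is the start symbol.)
{ '+' }

PREDICT(T → '+' X L) = (FIRST(RHS) \ {ε}) ∪ (FOLLOW(T) if ε ∈ FIRST(RHS), i.e. RHS ⇒* ε)
FIRST('+' X L) = { '+' }
ε ∉ FIRST('+' X L), so FOLLOW(T) is not added.
PREDICT(T → '+' X L) = { '+' }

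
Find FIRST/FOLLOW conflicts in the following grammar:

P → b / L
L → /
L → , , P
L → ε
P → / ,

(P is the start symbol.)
Nullable non-terminals: L.

L: nullable alternative(s) L → ε; FOLLOW(L) = { $ }
  L → /: FIRST \ {ε} = { '/' } — disjoint from FOLLOW(L)
  L → , , P: FIRST \ {ε} = { ',' } — disjoint from FOLLOW(L)
  L → ε: FIRST \ {ε} = { } — this is the only nullable alternative, skip

P has no nullable alternative, so no FIRST/FOLLOW check is needed there.

No FIRST/FOLLOW conflicts found.

Answer: No FIRST/FOLLOW conflicts.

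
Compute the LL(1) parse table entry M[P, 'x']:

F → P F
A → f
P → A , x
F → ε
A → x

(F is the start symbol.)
To find M[P, 'x'], we find productions for P where 'x' is in the predict set (PREDICT(N → α) = (FIRST(α) \ {ε}) ∪ (FOLLOW(N) if α ⇒* ε)).

Relevant sets:
  FIRST(A) = { 'f', 'x' }

P → A , x: PREDICT = { 'f', 'x' }
  'x' is in predict set, so this production goes in M[P, 'x']

M[P, 'x'] = P → A , x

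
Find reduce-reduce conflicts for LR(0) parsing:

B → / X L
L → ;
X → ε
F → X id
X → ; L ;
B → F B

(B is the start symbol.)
A reduce-reduce conflict occurs when an LR(0) state has two complete items [A → α .] and [B → β .] — both call for a reduction, and with no lookahead the parser cannot choose between them.

Augment with B' → B and build the canonical LR(0) collection (I0 = CLOSURE({[B' → . B]}), then GOTO on every symbol after a dot until no new states appear). It has 13 states:
  I0: { [B → . / X L], [B → . F B], [B' → . B], [F → . X id], [X → . ; L ;], [X → .] }  — shift, reduce
  I1: { [B → / . X L], [X → . ; L ;], [X → .] }  — shift, reduce
  I2: { [L → . ;], [X → ; . L ;] }  — shift
  I3: { [B' → B .] }  — accept
  I4: { [B → . / X L], [B → . F B], [B → F . B], [F → . X id], [X → . ; L ;], [X → .] }  — shift, reduce
  I5: { [F → X . id] }  — shift
  I6: { [F → X id .] }  — reduce
  I7: { [B → F B .] }  — reduce
  I8: { [L → ; .] }  — reduce
  I9: { [X → ; L . ;] }  — shift
  I10: { [X → ; L ; .] }  — reduce
  I11: { [B → / X . L], [L → . ;] }  — shift
  I12: { [B → / X L .] }  — reduce

No state contains more than one complete item.

Answer: No reduce-reduce conflicts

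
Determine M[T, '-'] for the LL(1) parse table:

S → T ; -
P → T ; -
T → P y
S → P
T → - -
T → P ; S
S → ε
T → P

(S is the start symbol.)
T → P y, T → - -, T → P ; S, T → P

To find M[T, '-'], we find productions for T where '-' is in the predict set (PREDICT(N → α) = (FIRST(α) \ {ε}) ∪ (FOLLOW(N) if α ⇒* ε)).

Relevant sets:
  FIRST(P) = { '-' }

T → P y: PREDICT = { '-' }
  '-' is in predict set, so this production goes in M[T, '-']
T → - -: PREDICT = { '-' }
  '-' is in predict set, so this production goes in M[T, '-']
T → P ; S: PREDICT = { '-' }
  '-' is in predict set, so this production goes in M[T, '-']
T → P: PREDICT = { '-' }
  '-' is in predict set, so this production goes in M[T, '-']

M[T, '-'] = T → P y, T → - -, T → P ; S, T → P  (a multiply-defined cell — the grammar is not LL(1))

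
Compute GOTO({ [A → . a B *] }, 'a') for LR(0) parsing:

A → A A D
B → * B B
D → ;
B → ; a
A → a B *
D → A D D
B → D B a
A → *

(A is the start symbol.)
{ [A → . *], [A → . A A D], [A → . a B *], [A → a . B *], [B → . * B B], [B → . ; a], [B → . D B a], [D → . ;], [D → . A D D] }

GOTO(I, 'a') = CLOSURE({ [A → αX.β] : [A → α.Xβ] ∈ I, X = 'a' })

Items with dot before 'a', with the dot advanced:
  [A → . a B *] → [A → a . B *]
Closure of the advanced items:
  [A → a . B *] has the dot before B: add [B → . * B B], [B → . ; a], [B → . D B a]
  [B → . D B a] has the dot before D: add [D → . ;], [D → . A D D]
  [D → . A D D] has the dot before A: add [A → . A A D], [A → . a B *], [A → . *]

GOTO = { [A → . *], [A → . A A D], [A → . a B *], [A → a . B *], [B → . * B B], [B → . ; a], [B → . D B a], [D → . ;], [D → . A D D] }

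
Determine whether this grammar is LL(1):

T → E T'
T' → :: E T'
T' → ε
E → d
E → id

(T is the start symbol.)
Yes, the grammar is LL(1).

A grammar is LL(1) if for each non-terminal N with multiple productions, the predict sets of those productions are pairwise disjoint, where PREDICT(N → α) = (FIRST(α) \ {ε}) ∪ (FOLLOW(N) if α ⇒* ε).

Relevant sets:
  FOLLOW(T') = { $ }

For T':
  PREDICT(T' → :: E T') = { '::' }
  PREDICT(T' → ε) = { $ }
For E:
  PREDICT(E → d) = { 'd' }
  PREDICT(E → id) = { 'id' }
T has a single production, so nothing to check there.

All predict sets are disjoint. The grammar IS LL(1).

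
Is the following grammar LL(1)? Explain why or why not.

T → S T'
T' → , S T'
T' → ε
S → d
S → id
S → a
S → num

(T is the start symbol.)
A grammar is LL(1) if for each non-terminal N with multiple productions, the predict sets of those productions are pairwise disjoint, where PREDICT(N → α) = (FIRST(α) \ {ε}) ∪ (FOLLOW(N) if α ⇒* ε).

Relevant sets:
  FOLLOW(T') = { $ }

For T':
  PREDICT(T' → ',' S T') = { ',' }
  PREDICT(T' → ε) = { $ }
For S:
  PREDICT(S → d) = { 'd' }
  PREDICT(S → id) = { 'id' }
  PREDICT(S → a) = { 'a' }
  PREDICT(S → num) = { 'num' }
T has a single production, so nothing to check there.

All predict sets are disjoint. The grammar IS LL(1).

Answer: Yes, the grammar is LL(1).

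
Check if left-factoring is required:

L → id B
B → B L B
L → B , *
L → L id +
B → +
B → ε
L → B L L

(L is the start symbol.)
Left-factoring is needed when two productions for the same non-terminal
share a common prefix on the right-hand side.

Productions for L:
  L → id B
  L → B , *
  L → L id +
  L → B L L
Productions for B:
  B → B L B
  B → +
  B → ε

Found common prefix 'B' in productions for L

Answer: Yes, L has productions with common prefix 'B'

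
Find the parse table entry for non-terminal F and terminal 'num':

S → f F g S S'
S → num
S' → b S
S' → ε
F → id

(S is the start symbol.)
To find M[F, 'num'], we find productions for F where 'num' is in the predict set (PREDICT(N → α) = (FIRST(α) \ {ε}) ∪ (FOLLOW(N) if α ⇒* ε)).

F → id: PREDICT = { 'id' }

M[F, 'num'] is empty (no production applies)

Answer: Empty (error entry)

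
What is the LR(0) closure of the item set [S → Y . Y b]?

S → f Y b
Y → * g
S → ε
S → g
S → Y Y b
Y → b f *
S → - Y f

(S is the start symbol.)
{ [S → Y . Y b], [Y → . * g], [Y → . b f *] }

To compute CLOSURE, for each item [A → α.Bβ] where B is a non-terminal, add [B → .γ] for all productions B → γ; repeat for the newly added items until nothing changes.

Start with: [S → Y . Y b]
  [S → Y . Y b] has the dot before Y: add [Y → . * g], [Y → . b f *]
No further items can be added.

CLOSURE = { [S → Y . Y b], [Y → . * g], [Y → . b f *] }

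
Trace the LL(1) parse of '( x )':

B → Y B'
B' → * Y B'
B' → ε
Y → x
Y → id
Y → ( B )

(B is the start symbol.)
LL(1) parsing maintains a stack (initially the start symbol over $) and the input. At each step: if the stack top is a terminal, match it against the current input token; if it is a non-terminal N, replace it with the RHS of M[N, lookahead] (the unique production whose predict set contains the lookahead).

Stack is shown with the top on the left.

Stack        Input    Action
----------------------------
B $          ( x ) $  output B → Y B'
Y B' $       ( x ) $  output Y → ( B )
( B ) B' $   ( x ) $  match '('
B ) B' $     x ) $    output B → Y B'
Y B' ) B' $  x ) $    output Y → x
x B' ) B' $  x ) $    match 'x'
B' ) B' $    ) $      output B' → ε
) B' $       ) $      match ')'
B' $         $        output B' → ε
$            $        accept

The string is accepted.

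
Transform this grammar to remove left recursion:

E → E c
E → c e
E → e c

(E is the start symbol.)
E is directly left-recursive. The standard transformation for
  A → A α₁ | ... | A α_m | β₁ | ... | β_n
is
  A  → β₁ A' | ... | β_n A'
  A' → α₁ A' | ... | α_m A' | ε

E → c e becomes E → c e E'
E → e c becomes E → e c E'
E → E c becomes E' → c E'
Add E' → ε

Resulting grammar:
E → c e E'
E → e c E'
E' → c E'
E' → ε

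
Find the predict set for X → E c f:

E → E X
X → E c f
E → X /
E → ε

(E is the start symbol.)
PREDICT(X → E c f) = (FIRST(RHS) \ {ε}) ∪ (FOLLOW(X) if ε ∈ FIRST(RHS), i.e. RHS ⇒* ε)
FIRST(E) = { 'c', ε }
FIRST(E c f) = { 'c' }
ε ∉ FIRST(E c f), so FOLLOW(X) is not added.
PREDICT(X → E c f) = { 'c' }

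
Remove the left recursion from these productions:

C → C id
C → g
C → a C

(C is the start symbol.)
C → g C'
C → a C C'
C' → id C'
C' → ε

C is directly left-recursive. The standard transformation for
  A → A α₁ | ... | A α_m | β₁ | ... | β_n
is
  A  → β₁ A' | ... | β_n A'
  A' → α₁ A' | ... | α_m A' | ε

C → g becomes C → g C'
C → a C becomes C → a C C'
C → C id becomes C' → id C'
Add C' → ε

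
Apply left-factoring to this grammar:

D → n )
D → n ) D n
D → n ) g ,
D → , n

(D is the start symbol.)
D → n ) D'
D' → ε
D' → D n
D' → g ,
D → , n

Left-factoring transforms A → αβ₁ | αβ₂ into A → αA' and A' → β₁ | β₂
(α is the longest common prefix among the alternatives). Repeat until
no nonterminal has two alternatives with a common prefix.

Round 1: D has alternatives sharing prefix 'n )'. Introduce D': D → n ) D'
  Add: D' → ε
  Add: D' → D n
  Add: D' → g ,

No remaining common prefixes — done.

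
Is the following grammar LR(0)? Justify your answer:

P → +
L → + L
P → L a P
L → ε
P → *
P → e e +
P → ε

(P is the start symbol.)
No. Shift-reduce conflict between [L → .] and [L → . + L]

Augment with P' → P and build the canonical LR(0) collection (I0 = CLOSURE({[P' → . P]}), then GOTO on every symbol after a dot until no new states appear). It has 12 states:
  I0: { [L → . + L], [L → .], [P → . *], [P → . +], [P → . L a P], [P → . e e +], [P → .], [P' → . P] }  — shift, 2 reduces
  I1: { [P → * .] }  — reduce
  I2: { [L → + . L], [L → . + L], [L → .], [P → + .] }  — shift, 2 reduces
  I3: { [P → L . a P] }  — shift
  I4: { [P' → P .] }  — accept
  I5: { [P → e . e +] }  — shift
  I6: { [P → e e . +] }  — shift
  I7: { [P → e e + .] }  — reduce
  I8: { [L → . + L], [L → .], [P → . *], [P → . +], [P → . L a P], [P → . e e +], [P → .], [P → L a . P] }  — shift, 2 reduces
  I9: { [P → L a P .] }  — reduce
  I10: { [L → + . L], [L → . + L], [L → .] }  — shift, reduce
  I11: { [L → + L .] }  — reduce

Conflict in state I0:
  Shift-reduce conflict between [L → .] and [L → . + L]
So the grammar is NOT LR(0).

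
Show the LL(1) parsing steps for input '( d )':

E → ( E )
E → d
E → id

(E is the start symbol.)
Stack is shown with the top on the left.

Stack    Input    Action
------------------------
E $      ( d ) $  output E → ( E )
( E ) $  ( d ) $  match '('
E ) $    d ) $    output E → d
d ) $    d ) $    match 'd'
) $      ) $      match ')'
$        $        accept

The string is accepted.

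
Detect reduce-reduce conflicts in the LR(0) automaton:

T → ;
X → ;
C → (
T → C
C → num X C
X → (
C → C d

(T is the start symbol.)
A reduce-reduce conflict occurs when an LR(0) state has two complete items [A → α .] and [B → β .] — both call for a reduction, and with no lookahead the parser cannot choose between them.

Augment with T' → T and build the canonical LR(0) collection (I0 = CLOSURE({[T' → . T]}), then GOTO on every symbol after a dot until no new states appear). It has 11 states:
  I0: { [C → . (], [C → . C d], [C → . num X C], [T → . ;], [T → . C], [T' → . T] }  — shift
  I1: { [C → ( .] }  — reduce
  I2: { [T → ; .] }  — reduce
  I3: { [C → C . d], [T → C .] }  — shift, reduce
  I4: { [T' → T .] }  — accept
  I5: { [C → num . X C], [X → . (], [X → . ;] }  — shift
  I6: { [X → ( .] }  — reduce
  I7: { [X → ; .] }  — reduce
  I8: { [C → . (], [C → . C d], [C → . num X C], [C → num X . C] }  — shift
  I9: { [C → C . d], [C → num X C .] }  — shift, reduce
  I10: { [C → C d .] }  — reduce

No state contains more than one complete item.

Answer: No reduce-reduce conflicts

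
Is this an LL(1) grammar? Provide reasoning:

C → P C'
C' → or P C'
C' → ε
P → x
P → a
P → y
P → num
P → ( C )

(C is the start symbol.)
Yes, the grammar is LL(1).

A grammar is LL(1) if for each non-terminal N with multiple productions, the predict sets of those productions are pairwise disjoint, where PREDICT(N → α) = (FIRST(α) \ {ε}) ∪ (FOLLOW(N) if α ⇒* ε).

Relevant sets:
  FOLLOW(C') = { $, ')' }

For C':
  PREDICT(C' → or P C') = { 'or' }
  PREDICT(C' → ε) = { $, ')' }
For P:
  PREDICT(P → x) = { 'x' }
  PREDICT(P → a) = { 'a' }
  PREDICT(P → y) = { 'y' }
  PREDICT(P → num) = { 'num' }
  PREDICT(P → '(' C ')') = { '(' }
C has a single production, so nothing to check there.

All predict sets are disjoint. The grammar IS LL(1).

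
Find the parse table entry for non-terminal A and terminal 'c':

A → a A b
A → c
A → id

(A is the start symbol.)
To find M[A, 'c'], we find productions for A where 'c' is in the predict set (PREDICT(N → α) = (FIRST(α) \ {ε}) ∪ (FOLLOW(N) if α ⇒* ε)).

A → a A b: PREDICT = { 'a' }
A → c: PREDICT = { 'c' }
  'c' is in predict set, so this production goes in M[A, 'c']
A → id: PREDICT = { 'id' }

M[A, 'c'] = A → c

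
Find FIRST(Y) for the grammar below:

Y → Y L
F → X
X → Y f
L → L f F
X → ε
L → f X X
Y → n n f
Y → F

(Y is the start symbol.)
{ 'f', 'n', ε }

FIRST sets of the other non-terminals involved (by the same procedure, iterated to a fixed point):
  FIRST(L) = { 'f' }
  FIRST(F) = { 'f', 'n', ε }

From Y → Y L:
  - Y is the symbol being defined: contributes nothing new
    Y is nullable, so continue to the next symbol
  - L is a non-terminal: add FIRST(L) \ {ε} = { 'f' }
    L is not nullable, so stop
From Y → n n f:
  - n is a terminal: add 'n' and stop
From Y → F:
  - F is a non-terminal: add FIRST(F) \ {ε} = { 'f', 'n' }
    F is nullable and nothing follows, so the whole right-hand side can vanish: ε ∈ FIRST(Y)

Collecting: FIRST(Y) = { 'f', 'n', ε }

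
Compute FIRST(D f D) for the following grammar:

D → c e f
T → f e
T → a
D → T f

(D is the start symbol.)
FIRST sets of the non-terminals involved (from the grammar, by fixed-point iteration):
  FIRST(D) = { 'a', 'c', 'f' }

To compute FIRST(D f D), process the symbols left to right:
Symbol D is a non-terminal. Add FIRST(D) \ {ε} = { 'a', 'c', 'f' }
D is not nullable (ε ∉ FIRST(D)), so stop here.
FIRST(D f D) = { 'a', 'c', 'f' }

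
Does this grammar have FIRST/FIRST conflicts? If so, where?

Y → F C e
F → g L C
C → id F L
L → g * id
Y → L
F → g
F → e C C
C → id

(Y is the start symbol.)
A FIRST/FIRST conflict occurs when two productions N → α and N → β for the same non-terminal have FIRST(α) ∩ FIRST(β) ≠ ∅ (with ε ∈ FIRST of a nullable right-hand side, so two nullable alternatives also conflict).

FIRST sets of the non-terminals at (or reachable through a nullable prefix from) the front of some alternative:
  FIRST(F) = { 'e', 'g' }
  FIRST(L) = { 'g' }

Productions for Y:
  Y → F C e: FIRST = { 'e', 'g' }
  Y → L: FIRST = { 'g' }
Productions for F:
  F → g L C: FIRST = { 'g' }
  F → g: FIRST = { 'g' }
  F → e C C: FIRST = { 'e' }
Productions for C:
  C → id F L: FIRST = { 'id' }
  C → id: FIRST = { 'id' }
L has only one production, so no FIRST/FIRST conflict is possible there.

Conflict for Y: Y → F C e and Y → L
  Overlap: { 'g' }
Conflict for F: F → g L C and F → g
  Overlap: { 'g' }
Conflict for C: C → id F L and C → id
  Overlap: { 'id' }

Answer: Yes. Y → F C e / Y → L on { 'g' }; F → g L C / F → g on { 'g' }; C → id F L / C → id on { 'id' }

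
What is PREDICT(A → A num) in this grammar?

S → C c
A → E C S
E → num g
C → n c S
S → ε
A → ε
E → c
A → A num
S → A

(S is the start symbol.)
PREDICT(A → A num) = (FIRST(RHS) \ {ε}) ∪ (FOLLOW(A) if ε ∈ FIRST(RHS), i.e. RHS ⇒* ε)
FIRST(A) = { 'c', 'num', ε }
FIRST(A num) = { 'c', 'num' }
ε ∉ FIRST(A num), so FOLLOW(A) is not added.
PREDICT(A → A num) = { 'c', 'num' }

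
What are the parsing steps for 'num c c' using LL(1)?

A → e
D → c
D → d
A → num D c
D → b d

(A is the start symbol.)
LL(1) parsing maintains a stack (initially the start symbol over $) and the input. At each step: if the stack top is a terminal, match it against the current input token; if it is a non-terminal N, replace it with the RHS of M[N, lookahead] (the unique production whose predict set contains the lookahead).

Stack is shown with the top on the left.

Stack      Input      Action
----------------------------
A $        num c c $  output A → num D c
num D c $  num c c $  match 'num'
D c $      c c $      output D → c
c c $      c c $      match 'c'
c $        c $        match 'c'
$          $          accept

The string is accepted.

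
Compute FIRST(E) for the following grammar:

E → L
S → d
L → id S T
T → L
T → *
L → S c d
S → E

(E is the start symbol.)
{ 'd', 'id' }

To compute FIRST(E), examine every production with E on the left-hand side, reading each right-hand side left to right until a non-nullable symbol is reached.

FIRST sets of the other non-terminals involved (by the same procedure, iterated to a fixed point):
  FIRST(L) = { 'd', 'id' }

From E → L:
  - L is a non-terminal: add FIRST(L) \ {ε} = { 'd', 'id' }
    L is not nullable, so stop

Collecting: FIRST(E) = { 'd', 'id' }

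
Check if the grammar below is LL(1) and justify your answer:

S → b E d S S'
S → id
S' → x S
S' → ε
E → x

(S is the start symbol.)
No. Predict set conflict for S': { 'x' }

Relevant sets:
  FOLLOW(S') = { $, 'x' }

For S:
  PREDICT(S → b E d S S') = { 'b' }
  PREDICT(S → id) = { 'id' }
For S':
  PREDICT(S' → x S) = { 'x' }
  PREDICT(S' → ε) = { $, 'x' }
E has a single production, so nothing to check there.

Conflict found: Predict set conflict for S': { 'x' }
The grammar is NOT LL(1).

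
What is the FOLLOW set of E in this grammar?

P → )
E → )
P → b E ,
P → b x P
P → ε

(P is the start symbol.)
{ ',' }

To compute FOLLOW(E), find every occurrence of E on a right-hand side N → α E β: add FIRST(β) \ {ε}, and if β is empty or nullable also add FOLLOW(N). Iterate to a fixed point.

In P → b E ,: E is followed by ',', add FIRST(',') \ {ε} = { ',' }

Taking the union: FOLLOW(E) = { ',' }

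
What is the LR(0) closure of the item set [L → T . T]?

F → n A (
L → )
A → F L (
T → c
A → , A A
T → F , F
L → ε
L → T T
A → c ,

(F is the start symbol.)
{ [F → . n A (], [L → T . T], [T → . F , F], [T → . c] }

To compute CLOSURE, for each item [A → α.Bβ] where B is a non-terminal, add [B → .γ] for all productions B → γ; repeat for the newly added items until nothing changes.

Start with: [L → T . T]
  [L → T . T] has the dot before T: add [T → . c], [T → . F , F]
  [T → . F , F] has the dot before F: add [F → . n A (]
No further items can be added.

CLOSURE = { [F → . n A (], [L → T . T], [T → . F , F], [T → . c] }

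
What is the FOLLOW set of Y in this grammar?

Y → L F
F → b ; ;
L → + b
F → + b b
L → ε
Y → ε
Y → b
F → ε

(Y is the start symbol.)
{ $ }

Y is the start symbol, so $ ∈ FOLLOW(Y).
Y does not occur on any right-hand side.

Taking the union: FOLLOW(Y) = { $ }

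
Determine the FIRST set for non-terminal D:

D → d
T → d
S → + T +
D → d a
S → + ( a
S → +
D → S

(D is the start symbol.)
{ '+', 'd' }

To compute FIRST(D), examine every production with D on the left-hand side, reading each right-hand side left to right until a non-nullable symbol is reached.

FIRST sets of the other non-terminals involved (by the same procedure, iterated to a fixed point):
  FIRST(S) = { '+' }

From D → d:
  - d is a terminal: add 'd' and stop
From D → d a:
  - d is a terminal: add 'd' and stop
From D → S:
  - S is a non-terminal: add FIRST(S) \ {ε} = { '+' }
    S is not nullable, so stop

Collecting: FIRST(D) = { '+', 'd' }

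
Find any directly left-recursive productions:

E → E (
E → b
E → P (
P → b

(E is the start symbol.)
Yes, E is left-recursive

E → E (: LEFT RECURSIVE (starts with E)
E → b: starts with b
E → P (: starts with P
P → b: starts with b

The grammar has direct left recursion on: E.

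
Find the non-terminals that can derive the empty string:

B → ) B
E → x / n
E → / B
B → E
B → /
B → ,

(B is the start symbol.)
None

There are no ε-productions, so no non-terminal can derive ε.
No non-terminals are nullable.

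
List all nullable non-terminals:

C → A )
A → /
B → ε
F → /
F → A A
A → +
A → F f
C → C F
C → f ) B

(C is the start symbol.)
ε-productions: B → ε
So B is immediately nullable.
No further non-terminal can be added: every production for the remaining non-terminals contains a terminal or a non-nullable non-terminal.
Nullable = { 'B' }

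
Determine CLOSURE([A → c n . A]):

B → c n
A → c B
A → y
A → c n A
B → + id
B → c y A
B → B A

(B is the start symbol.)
To compute CLOSURE, for each item [A → α.Bβ] where B is a non-terminal, add [B → .γ] for all productions B → γ; repeat for the newly added items until nothing changes.

Start with: [A → c n . A]
  [A → c n . A] has the dot before A: add [A → . c B], [A → . y], [A → . c n A]
No further items can be added.

CLOSURE = { [A → . c B], [A → . c n A], [A → . y], [A → c n . A] }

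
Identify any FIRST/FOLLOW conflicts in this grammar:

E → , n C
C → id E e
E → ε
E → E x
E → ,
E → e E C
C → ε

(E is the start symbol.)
A FIRST/FOLLOW conflict occurs when a non-terminal N has a nullable alternative N → β (β ⇒* ε) and another alternative N → α with FIRST(α) ∩ FOLLOW(N) ≠ ∅: on such a lookahead the parser cannot decide between expanding α and letting N vanish via β.

Nullable non-terminals: C, E.
FIRST sets used below: FIRST(E) = { ',', 'e', 'x', ε }

C: nullable alternative(s) C → ε; FOLLOW(C) = { $, 'e', 'id', 'x' }
  C → id E e: FIRST \ {ε} = { 'id' } — overlaps FOLLOW(C) on { 'id' }: CONFLICT
  C → ε: FIRST \ {ε} = { } — this is the only nullable alternative, skip

E: nullable alternative(s) E → ε; FOLLOW(E) = { $, 'e', 'id', 'x' }
  E → , n C: FIRST \ {ε} = { ',' } — disjoint from FOLLOW(E)
  E → ε: FIRST \ {ε} = { } — this is the only nullable alternative, skip
  E → E x: FIRST \ {ε} = { ',', 'e', 'x' } — overlaps FOLLOW(E) on { 'e', 'x' }: CONFLICT
  E → ,: FIRST \ {ε} = { ',' } — disjoint from FOLLOW(E)
  E → e E C: FIRST \ {ε} = { 'e' } — overlaps FOLLOW(E) on { 'e' }: CONFLICT

So the grammar has 3 FIRST/FOLLOW conflicts (marked CONFLICT above).

Answer: Yes. E → E x with FOLLOW(E) on { 'e', 'x' }; E → e E C with FOLLOW(E) on { 'e' }; C → id E e with FOLLOW(C) on { 'id' }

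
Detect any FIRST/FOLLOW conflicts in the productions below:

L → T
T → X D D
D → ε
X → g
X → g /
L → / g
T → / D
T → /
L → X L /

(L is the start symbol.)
No FIRST/FOLLOW conflicts.

Nullable non-terminals: D.
D has a nullable alternative but only one production, so nothing to check.

L, T, X have no nullable alternative, so no FIRST/FOLLOW check is needed there.

No FIRST/FOLLOW conflicts found.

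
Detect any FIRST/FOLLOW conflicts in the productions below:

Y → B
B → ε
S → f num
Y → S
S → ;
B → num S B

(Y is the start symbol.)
A FIRST/FOLLOW conflict occurs when a non-terminal N has a nullable alternative N → β (β ⇒* ε) and another alternative N → α with FIRST(α) ∩ FOLLOW(N) ≠ ∅: on such a lookahead the parser cannot decide between expanding α and letting N vanish via β.

Nullable non-terminals: B, Y.
FIRST sets used below: FIRST(B) = { 'num', ε }, FIRST(S) = { ';', 'f' }

B: nullable alternative(s) B → ε; FOLLOW(B) = { $ }
  B → ε: FIRST \ {ε} = { } — this is the only nullable alternative, skip
  B → num S B: FIRST \ {ε} = { 'num' } — disjoint from FOLLOW(B)

Y: nullable alternative(s) Y → B; FOLLOW(Y) = { $ }
  Y → B: FIRST \ {ε} = { 'num' } — this is the only nullable alternative, skip
  Y → S: FIRST \ {ε} = { ';', 'f' } — disjoint from FOLLOW(Y)

S has no nullable alternative, so no FIRST/FOLLOW check is needed there.

No FIRST/FOLLOW conflicts found.

Answer: No FIRST/FOLLOW conflicts.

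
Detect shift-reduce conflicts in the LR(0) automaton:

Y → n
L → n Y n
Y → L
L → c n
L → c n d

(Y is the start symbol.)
Augment with Y' → Y and build the canonical LR(0) collection (I0 = CLOSURE({[Y' → . Y]}), then GOTO on every symbol after a dot until no new states appear). It has 9 states:
  I0: { [L → . c n d], [L → . c n], [L → . n Y n], [Y → . L], [Y → . n], [Y' → . Y] }  — shift
  I1: { [Y → L .] }  — reduce
  I2: { [Y' → Y .] }  — accept
  I3: { [L → c . n d], [L → c . n] }  — shift
  I4: { [L → . c n d], [L → . c n], [L → . n Y n], [L → n . Y n], [Y → . L], [Y → . n], [Y → n .] }  — shift, reduce
  I5: { [L → n Y . n] }  — shift
  I6: { [L → n Y n .] }  — reduce
  I7: { [L → c n . d], [L → c n .] }  — shift, reduce
  I8: { [L → c n d .] }  — reduce

I4 contains reduce item [Y → n .] and shift items [L → . c n], [L → . c n d], [L → . n Y n], [Y → . n] — shift-reduce conflict.
I7 contains reduce item [L → c n .] and shift item [L → c n . d] — shift-reduce conflict.

Answer: Yes — I4: [Y → n .] vs [L → . c n]; I7: [L → c n .] vs [L → c n . d]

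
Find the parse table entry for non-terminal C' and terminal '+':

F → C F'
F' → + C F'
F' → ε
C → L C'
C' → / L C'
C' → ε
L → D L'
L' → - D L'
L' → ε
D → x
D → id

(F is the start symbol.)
To find M[C', '+'], we find productions for C' where '+' is in the predict set (PREDICT(N → α) = (FIRST(α) \ {ε}) ∪ (FOLLOW(N) if α ⇒* ε)).

Relevant sets:
  FOLLOW(C') = { $, '+' }

C' → / L C': PREDICT = { '/' }
C' → ε: PREDICT = { $, '+' }
  '+' is in predict set, so this production goes in M[C', '+']

M[C', '+'] = C' → ε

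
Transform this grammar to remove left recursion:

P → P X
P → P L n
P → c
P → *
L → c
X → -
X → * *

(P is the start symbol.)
P is directly left-recursive. The standard transformation for
  A → A α₁ | ... | A α_m | β₁ | ... | β_n
is
  A  → β₁ A' | ... | β_n A'
  A' → α₁ A' | ... | α_m A' | ε

P → c becomes P → c P'
P → * becomes P → * P'
P → P X becomes P' → X P'
P → P L n becomes P' → L n P'
Add P' → ε

Productions for other non-terminals are unchanged:
  L → c
  X → -
  X → * *

Resulting grammar:
P → c P'
P → * P'
P' → X P'
P' → L n P'
P' → ε
L → c
X → -
X → * *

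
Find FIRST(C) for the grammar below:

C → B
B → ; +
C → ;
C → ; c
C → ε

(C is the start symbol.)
{ ';', ε }

To compute FIRST(C), examine every production with C on the left-hand side, reading each right-hand side left to right until a non-nullable symbol is reached.

FIRST sets of the other non-terminals involved (by the same procedure, iterated to a fixed point):
  FIRST(B) = { ';' }

From C → B:
  - B is a non-terminal: add FIRST(B) \ {ε} = { ';' }
    B is not nullable, so stop
From C → ;:
  - ';' is a terminal: add ';' and stop
From C → ; c:
  - ';' is a terminal: add ';' and stop
From C → ε:
  - ε-production, so ε ∈ FIRST(C)

Collecting: FIRST(C) = { ';', ε }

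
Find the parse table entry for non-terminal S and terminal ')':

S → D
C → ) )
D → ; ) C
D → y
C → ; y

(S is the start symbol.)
To find M[S, ')'], we find productions for S where ')' is in the predict set (PREDICT(N → α) = (FIRST(α) \ {ε}) ∪ (FOLLOW(N) if α ⇒* ε)).

Relevant sets:
  FIRST(D) = { ';', 'y' }

S → D: PREDICT = { ';', 'y' }

M[S, ')'] is empty (no production applies)

Answer: Empty (error entry)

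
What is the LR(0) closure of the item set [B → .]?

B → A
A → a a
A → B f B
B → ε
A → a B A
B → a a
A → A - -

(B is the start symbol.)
To compute CLOSURE, for each item [A → α.Bβ] where B is a non-terminal, add [B → .γ] for all productions B → γ; repeat for the newly added items until nothing changes.

Start with: [B → .]
The dot is at the end, so nothing is added.

CLOSURE = { [B → .] }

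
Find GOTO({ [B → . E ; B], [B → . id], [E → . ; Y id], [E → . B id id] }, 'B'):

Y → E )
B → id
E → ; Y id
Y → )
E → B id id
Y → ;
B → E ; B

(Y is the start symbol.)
{ [E → B . id id] }

GOTO(I, 'B') = CLOSURE({ [A → αX.β] : [A → α.Xβ] ∈ I, X = 'B' })

Items with dot before 'B', with the dot advanced:
  [E → . B id id] → [E → B . id id]
Closure adds nothing (no advanced item has the dot before a non-terminal).

GOTO = { [E → B . id id] }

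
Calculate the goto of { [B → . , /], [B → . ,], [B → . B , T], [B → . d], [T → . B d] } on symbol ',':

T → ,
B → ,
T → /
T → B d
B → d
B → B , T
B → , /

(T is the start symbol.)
GOTO(I, ',') = CLOSURE({ [A → αX.β] : [A → α.Xβ] ∈ I, X = ',' })

Items with dot before ',', with the dot advanced:
  [B → . ,] → [B → , .]
  [B → . , /] → [B → , . /]
Closure adds nothing (no advanced item has the dot before a non-terminal).

GOTO = { [B → , . /], [B → , .] }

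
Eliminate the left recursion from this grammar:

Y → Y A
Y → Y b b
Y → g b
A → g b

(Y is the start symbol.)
Y → g b Y'
Y' → A Y'
Y' → b b Y'
Y' → ε
A → g b

Y is directly left-recursive. The standard transformation for
  A → A α₁ | ... | A α_m | β₁ | ... | β_n
is
  A  → β₁ A' | ... | β_n A'
  A' → α₁ A' | ... | α_m A' | ε

Y → g b becomes Y → g b Y'
Y → Y A becomes Y' → A Y'
Y → Y b b becomes Y' → b b Y'
Add Y' → ε

Productions for other non-terminals are unchanged:
  A → g b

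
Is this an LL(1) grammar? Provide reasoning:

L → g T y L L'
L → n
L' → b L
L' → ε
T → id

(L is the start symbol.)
No. Predict set conflict for L': { 'b' }

A grammar is LL(1) if for each non-terminal N with multiple productions, the predict sets of those productions are pairwise disjoint, where PREDICT(N → α) = (FIRST(α) \ {ε}) ∪ (FOLLOW(N) if α ⇒* ε).

Relevant sets:
  FOLLOW(L') = { $, 'b' }

For L:
  PREDICT(L → g T y L L') = { 'g' }
  PREDICT(L → n) = { 'n' }
For L':
  PREDICT(L' → b L) = { 'b' }
  PREDICT(L' → ε) = { $, 'b' }
T has a single production, so nothing to check there.

Conflict found: Predict set conflict for L': { 'b' }
The grammar is NOT LL(1).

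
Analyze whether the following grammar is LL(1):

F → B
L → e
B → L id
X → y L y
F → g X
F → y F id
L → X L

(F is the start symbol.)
Relevant sets:
  FIRST(B) = { 'e', 'y' }
  FIRST(X) = { 'y' }

For F:
  PREDICT(F → B) = { 'e', 'y' }
  PREDICT(F → g X) = { 'g' }
  PREDICT(F → y F id) = { 'y' }
For L:
  PREDICT(L → e) = { 'e' }
  PREDICT(L → X L) = { 'y' }
B, X have a single production, so nothing to check there.

Conflict found: Predict set conflict for F: { 'y' }
The grammar is NOT LL(1).

Answer: No. Predict set conflict for F: { 'y' }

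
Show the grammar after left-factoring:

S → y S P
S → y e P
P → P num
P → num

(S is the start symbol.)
Left-factoring transforms A → αβ₁ | αβ₂ into A → αA' and A' → β₁ | β₂
(α is the longest common prefix among the alternatives). Repeat until
no nonterminal has two alternatives with a common prefix.

Round 1: S has alternatives sharing prefix 'y'. Introduce S': S → y S'
  Add: S' → S P
  Add: S' → e P

No remaining common prefixes — done.

Resulting grammar:
S → y S'
S' → S P
S' → e P
P → P num
P → num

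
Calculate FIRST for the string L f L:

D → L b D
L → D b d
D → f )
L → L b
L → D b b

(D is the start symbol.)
FIRST sets of the non-terminals involved (from the grammar, by fixed-point iteration):
  FIRST(L) = { 'f' }

To compute FIRST(L f L), process the symbols left to right:
Symbol L is a non-terminal. Add FIRST(L) \ {ε} = { 'f' }
L is not nullable (ε ∉ FIRST(L)), so stop here.
FIRST(L f L) = { 'f' }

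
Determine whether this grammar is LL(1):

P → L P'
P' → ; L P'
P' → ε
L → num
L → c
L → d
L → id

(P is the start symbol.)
Yes, the grammar is LL(1).

Relevant sets:
  FOLLOW(P') = { $ }

For P':
  PREDICT(P' → ';' L P') = { ';' }
  PREDICT(P' → ε) = { $ }
For L:
  PREDICT(L → num) = { 'num' }
  PREDICT(L → c) = { 'c' }
  PREDICT(L → d) = { 'd' }
  PREDICT(L → id) = { 'id' }
P has a single production, so nothing to check there.

All predict sets are disjoint. The grammar IS LL(1).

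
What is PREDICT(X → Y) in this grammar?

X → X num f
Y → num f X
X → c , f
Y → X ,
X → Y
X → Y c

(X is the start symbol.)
PREDICT(X → Y) = (FIRST(RHS) \ {ε}) ∪ (FOLLOW(X) if ε ∈ FIRST(RHS), i.e. RHS ⇒* ε)
FIRST(Y) = { 'c', 'num' }
FIRST(Y) = { 'c', 'num' }
ε ∉ FIRST(Y), so FOLLOW(X) is not added.
PREDICT(X → Y) = { 'c', 'num' }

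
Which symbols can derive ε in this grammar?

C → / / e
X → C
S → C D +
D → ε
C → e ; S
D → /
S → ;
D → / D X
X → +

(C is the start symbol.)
{ 'D' }

ε-productions: D → ε
So D is immediately nullable.
No further non-terminal can be added: every production for the remaining non-terminals contains a terminal or a non-nullable non-terminal.
Nullable = { 'D' }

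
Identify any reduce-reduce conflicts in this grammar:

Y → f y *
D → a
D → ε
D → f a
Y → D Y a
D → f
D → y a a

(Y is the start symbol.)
No reduce-reduce conflicts

Augment with Y' → Y and build the canonical LR(0) collection (I0 = CLOSURE({[Y' → . Y]}), then GOTO on every symbol after a dot until no new states appear). It has 13 states:
  I0: { [D → . a], [D → . f a], [D → . f], [D → . y a a], [D → .], [Y → . D Y a], [Y → . f y *], [Y' → . Y] }  — shift, reduce
  I1: { [D → . a], [D → . f a], [D → . f], [D → . y a a], [D → .], [Y → . D Y a], [Y → . f y *], [Y → D . Y a] }  — shift, reduce
  I2: { [Y' → Y .] }  — accept
  I3: { [D → a .] }  — reduce
  I4: { [D → f . a], [D → f .], [Y → f . y *] }  — shift, reduce
  I5: { [D → y . a a] }  — shift
  I6: { [D → y a . a] }  — shift
  I7: { [D → y a a .] }  — reduce
  I8: { [D → f a .] }  — reduce
  I9: { [Y → f y . *] }  — shift
  I10: { [Y → f y * .] }  — reduce
  I11: { [Y → D Y . a] }  — shift
  I12: { [Y → D Y a .] }  — reduce

No state contains more than one complete item.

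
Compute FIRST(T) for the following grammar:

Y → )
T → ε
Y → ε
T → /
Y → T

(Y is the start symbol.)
{ '/', ε }

To compute FIRST(T), examine every production with T on the left-hand side, reading each right-hand side left to right until a non-nullable symbol is reached.

From T → ε:
  - ε-production, so ε ∈ FIRST(T)
From T → /:
  - '/' is a terminal: add '/' and stop

Collecting: FIRST(T) = { '/', ε }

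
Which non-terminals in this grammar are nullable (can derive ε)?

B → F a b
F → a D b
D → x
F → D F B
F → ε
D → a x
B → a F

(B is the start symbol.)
{ 'F' }

ε-productions: F → ε
So F is immediately nullable.
No further non-terminal can be added: every production for the remaining non-terminals contains a terminal or a non-nullable non-terminal.
Nullable = { 'F' }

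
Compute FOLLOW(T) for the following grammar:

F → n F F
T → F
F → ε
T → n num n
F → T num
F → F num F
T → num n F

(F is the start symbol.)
In F → T num: T is followed by num, add FIRST(num) \ {ε} = { 'num' }

Taking the union: FOLLOW(T) = { 'num' }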